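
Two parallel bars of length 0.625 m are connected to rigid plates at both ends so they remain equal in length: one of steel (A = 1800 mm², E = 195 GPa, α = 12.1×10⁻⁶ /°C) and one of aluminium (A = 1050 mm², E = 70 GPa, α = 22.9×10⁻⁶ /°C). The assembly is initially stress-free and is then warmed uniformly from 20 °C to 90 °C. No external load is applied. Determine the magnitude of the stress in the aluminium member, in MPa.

Both members must finish at the same length. With the larger α, the aluminium tends to over-expand; the plates restrain it, putting the aluminium in compression and the steel in tension. With no external load the two internal forces are equal and opposite, magnitude P.
Compatibility of the two members (thermal + elastic change equal): (α₁ − α₂)ΔT = P·[1/(A₁E₁) + 1/(A₂E₂)].
|α₁ − α₂|·ΔT = 10.8×10⁻⁶ × 70 = 0.000756.
1/(A₁E₁) + 1/(A₂E₂) = 1/(1800×195×10³) + 1/(1050×70×10³) = 1.645×10⁻⁸ N⁻¹.
So P = 0.000756 / 1.645×10⁻⁸ = 45.95 kN.
σ_{aluminium} = P/A₂ = 45950/1050 = 43.76 MPa, compressive.

σ ≈ 43.8 MPa (compressive)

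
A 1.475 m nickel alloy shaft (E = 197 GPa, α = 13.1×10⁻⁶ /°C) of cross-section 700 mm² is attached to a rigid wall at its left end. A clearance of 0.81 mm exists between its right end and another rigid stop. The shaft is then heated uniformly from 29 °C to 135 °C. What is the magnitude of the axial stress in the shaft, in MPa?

Free thermal elongation = αΔT L = 13.1×10⁻⁶ × 106 × 1475 = 2.048 mm.
The gap closes (δ_free > 0.81 mm) and the wall then resists a further 2.048 − 0.81 = 1.238 mm of expansion.
That suppressed elongation corresponds to σ = E·Δ/L = 197×10³ × 1.238/1475 = 165.4 MPa.

σ ≈ 165 MPa (compressive)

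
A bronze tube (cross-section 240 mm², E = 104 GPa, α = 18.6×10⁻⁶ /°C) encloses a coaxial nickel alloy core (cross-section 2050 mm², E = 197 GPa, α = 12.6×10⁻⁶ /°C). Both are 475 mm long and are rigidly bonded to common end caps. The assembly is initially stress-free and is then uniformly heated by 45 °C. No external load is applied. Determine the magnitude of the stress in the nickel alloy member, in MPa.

Both members must finish at the same length. With the larger α, the bronze tends to over-expand; the plates restrain it, putting the bronze in compression and the nickel alloy in tension. With no external load the two internal forces are equal and opposite, magnitude P.
Compatibility of the two members (thermal + elastic change equal): (α₁ − α₂)ΔT = P·[1/(A₁E₁) + 1/(A₂E₂)].
|α₁ − α₂|·ΔT = 6×10⁻⁶ × 45 = 0.00027.
1/(A₁E₁) + 1/(A₂E₂) = 1/(240×104×10³) + 1/(2050×197×10³) = 4.254×10⁻⁸ N⁻¹.
P = 0.00027 / 4.254×10⁻⁸ = 6347 N = 6.347 kN.
σ_{nickel alloy} = P/A₂ = 6347/2050 = 3.096 MPa, tensile.

σ ≈ 3.1 MPa (tensile)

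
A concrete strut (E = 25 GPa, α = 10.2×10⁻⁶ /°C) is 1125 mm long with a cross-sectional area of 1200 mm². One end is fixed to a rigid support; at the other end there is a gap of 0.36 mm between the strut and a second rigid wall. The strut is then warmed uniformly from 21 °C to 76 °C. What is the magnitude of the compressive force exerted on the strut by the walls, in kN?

P ≈ 7.23 kN

If the wall were absent the strut would grow by αΔT L = 10.2×10⁻⁶ × 55 × 1125 = 0.6311 mm.
The gap closes (δ_free > 0.36 mm) and the wall then resists a further 0.6311 − 0.36 = 0.2711 mm of expansion.
Compatibility: PL/(AE) = 0.2711 mm, so σ = P/A = E × (0.2711/1125) = 6.025 MPa.
P = σA = 6.025 × 1200 = 7.23 kN.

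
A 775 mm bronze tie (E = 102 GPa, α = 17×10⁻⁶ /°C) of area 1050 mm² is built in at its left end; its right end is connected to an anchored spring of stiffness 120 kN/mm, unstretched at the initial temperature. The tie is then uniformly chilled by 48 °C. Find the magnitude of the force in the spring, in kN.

P ≈ 40.6 kN

If the spring were absent the tie would shorten by αΔT L = 17×10⁻⁶ × 48 × 775 = 0.6324 mm.
With a force P in the spring, the elastic change of the tie is PL/(AE) and that of the spring is P/k; compatibility requires their sum to equal δ_free.
P [ L/(AE) + 1/k ] = δ_free → P [ 775/(1050×102×10³) + 1/(120×10³) ] = 0.6324.
P = 0.6324 / 1.557×10⁻⁵ = 40620 N.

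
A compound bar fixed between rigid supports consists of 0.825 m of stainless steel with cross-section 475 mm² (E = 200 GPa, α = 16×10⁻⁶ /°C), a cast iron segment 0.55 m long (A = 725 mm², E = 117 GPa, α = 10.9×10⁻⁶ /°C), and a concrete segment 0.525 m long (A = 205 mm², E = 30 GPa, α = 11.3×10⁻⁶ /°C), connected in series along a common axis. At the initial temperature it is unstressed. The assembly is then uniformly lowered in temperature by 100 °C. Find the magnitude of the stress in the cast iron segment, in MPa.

σ ≈ 34.5 MPa (tensile)

If the supports were absent, the total length change would be Σ αᵢΔT Lᵢ = 16×10⁻⁶×100×825 + 10.9×10⁻⁶×100×550 + 11.3×10⁻⁶×100×525 = 2.513 mm.
The walls prevent any net length change, so an axial force P (same in every segment) develops. Compatibility: P · Σ Lᵢ/(AᵢEᵢ) = δ_free.
Σ Lᵢ/(AᵢEᵢ) = 825/(475×200×10³) + 550/(725×117×10³) + 525/(205×30×10³) = 0.0001005 mm/N.
So P = 2.513 / 0.0001005 = 24.99 kN, tensile.
σ_{cast iron} = P / A = 24990 / 725 = 34.47 MPa.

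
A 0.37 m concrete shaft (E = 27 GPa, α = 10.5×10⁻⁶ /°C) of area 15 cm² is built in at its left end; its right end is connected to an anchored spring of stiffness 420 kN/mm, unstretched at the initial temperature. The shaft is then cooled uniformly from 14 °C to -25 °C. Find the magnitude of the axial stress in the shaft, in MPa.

σ ≈ 8.77 MPa (tensile)

The unrestrained thermal change is αΔT L = 10.5×10⁻⁶ × 39 × 370 = 0.1515 mm.
With a force P in the spring, the elastic change of the shaft is PL/(AE) and that of the spring is P/k; compatibility requires their sum to equal δ_free.
So P = δ_free / [L/(AE) + 1/k] = 0.1515 / [ 370/(1500×27×10³) + 1/(420×10³) ].
P = 0.1515 / 1.152×10⁻⁵ = 13160 N.
σ = P/A = 13160/1500 = 8.771 MPa.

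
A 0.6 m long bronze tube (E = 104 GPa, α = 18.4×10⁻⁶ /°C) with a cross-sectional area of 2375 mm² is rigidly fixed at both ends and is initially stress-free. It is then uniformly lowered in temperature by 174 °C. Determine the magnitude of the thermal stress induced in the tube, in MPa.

With length fixed, the mechanical strain must cancel the thermal strain αΔT = 18.4×10⁻⁶ × 174 = 3201.6×10⁻⁶.
Hence σ = E·αΔT = 104×10³ × 3201.6×10⁻⁶ = 333 MPa, tensile.

σ ≈ 333 MPa (tensile)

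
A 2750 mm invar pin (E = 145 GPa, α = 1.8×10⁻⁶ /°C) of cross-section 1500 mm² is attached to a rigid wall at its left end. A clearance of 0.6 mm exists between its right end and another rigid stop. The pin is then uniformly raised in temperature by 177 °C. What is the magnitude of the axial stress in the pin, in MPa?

σ ≈ 14.6 MPa (compressive)

Unrestrained expansion: δ_free = αΔT L = 1.8×10⁻⁶ × 177 × 2750 = 0.8761 mm.
After closing the 0.6 mm clearance, 0.8761 − 0.6 = 0.2762 mm of expansion remains to be suppressed by the wall.
That suppressed elongation corresponds to σ = E·Δ/L = 145×10³ × 0.2762/2750 = 14.56 MPa.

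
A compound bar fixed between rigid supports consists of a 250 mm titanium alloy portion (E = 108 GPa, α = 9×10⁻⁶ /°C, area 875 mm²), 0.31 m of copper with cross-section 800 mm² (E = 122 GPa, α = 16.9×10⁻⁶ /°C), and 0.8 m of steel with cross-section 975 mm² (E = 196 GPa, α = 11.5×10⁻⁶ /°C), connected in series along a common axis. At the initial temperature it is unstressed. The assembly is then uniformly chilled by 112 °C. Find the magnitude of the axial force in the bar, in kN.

With the walls removed the bar would change length by δ_free = Σ αᵢΔT Lᵢ = 9×10⁻⁶×112×250 + 16.9×10⁻⁶×112×310 + 11.5×10⁻⁶×112×800 = 1.869 mm.
The walls prevent any net length change, so an axial force P (same in every segment) develops. Compatibility: P · Σ Lᵢ/(AᵢEᵢ) = δ_free.
The series flexibility is Σ Lᵢ/(AᵢEᵢ) = 250/(875×108×10³) + 310/(800×122×10³) + 800/(975×196×10³) = 1.001×10⁻⁵ mm/N.
Hence P = δ_free / Σ(L/AE) = 1.869/1.001×10⁻⁵ = 186.8 kN (tensile).

P ≈ 187 kN (tensile)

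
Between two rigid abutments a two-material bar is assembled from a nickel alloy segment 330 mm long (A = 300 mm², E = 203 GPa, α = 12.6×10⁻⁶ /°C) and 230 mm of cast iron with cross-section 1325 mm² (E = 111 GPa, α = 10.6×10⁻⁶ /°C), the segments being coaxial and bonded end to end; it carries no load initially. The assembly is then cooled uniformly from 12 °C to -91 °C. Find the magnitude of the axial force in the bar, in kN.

If the supports were absent, the total length change would be Σ αᵢΔT Lᵢ = 12.6×10⁻⁶×103×330 + 10.6×10⁻⁶×103×230 = 0.6794 mm.
The walls prevent any net length change, so an axial force P (same in every segment) develops. Compatibility: P · Σ Lᵢ/(AᵢEᵢ) = δ_free.
The series flexibility is Σ Lᵢ/(AᵢEᵢ) = 330/(300×203×10³) + 230/(1325×111×10³) = 6.983×10⁻⁶ mm/N.
Hence P = δ_free / Σ(L/AE) = 0.6794/6.983×10⁻⁶ = 97.3 kN (tensile).

P ≈ 97.3 kN (tensile)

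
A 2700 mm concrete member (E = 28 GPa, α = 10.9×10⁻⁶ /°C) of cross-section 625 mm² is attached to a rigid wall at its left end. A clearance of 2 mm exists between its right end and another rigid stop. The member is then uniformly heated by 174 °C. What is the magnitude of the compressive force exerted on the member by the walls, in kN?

Unrestrained expansion: δ_free = αΔT L = 10.9×10⁻⁶ × 174 × 2700 = 5.121 mm.
After closing the 2 mm clearance, 5.121 − 2 = 3.121 mm of expansion remains to be suppressed by the wall.
Compatibility: PL/(AE) = 3.121 mm, so σ = P/A = E × (3.121/2700) = 32.36 MPa.
Force on the wall = σA = 32.36 × 625 mm² = 20.23 kN.

P ≈ 20.2 kN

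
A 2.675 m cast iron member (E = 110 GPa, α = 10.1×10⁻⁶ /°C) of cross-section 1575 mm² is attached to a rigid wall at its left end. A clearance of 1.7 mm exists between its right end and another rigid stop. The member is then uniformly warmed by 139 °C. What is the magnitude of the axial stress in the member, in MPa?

σ ≈ 84.5 MPa (compressive)

If the wall were absent the member would grow by αΔT L = 10.1×10⁻⁶ × 139 × 2675 = 3.755 mm.
The gap closes (δ_free > 1.7 mm) and the wall then resists a further 3.755 − 1.7 = 2.055 mm of expansion.
So σ = E(δ_free − g)/L = 110×10³ × 2.055/2675 = 84.52 MPa.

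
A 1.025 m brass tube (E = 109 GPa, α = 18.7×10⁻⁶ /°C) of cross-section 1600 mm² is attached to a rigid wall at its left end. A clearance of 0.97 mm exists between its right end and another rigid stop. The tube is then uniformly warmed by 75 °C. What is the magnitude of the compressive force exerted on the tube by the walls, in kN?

P ≈ 79.6 kN

Unrestrained expansion: δ_free = αΔT L = 18.7×10⁻⁶ × 75 × 1025 = 1.438 mm.
The gap closes (δ_free > 0.97 mm) and the wall then resists a further 1.438 − 0.97 = 0.4676 mm of expansion.
That suppressed elongation corresponds to σ = E·Δ/L = 109×10³ × 0.4676/1025 = 49.72 MPa.
P = σA = 49.72 × 1600 = 79.55 kN.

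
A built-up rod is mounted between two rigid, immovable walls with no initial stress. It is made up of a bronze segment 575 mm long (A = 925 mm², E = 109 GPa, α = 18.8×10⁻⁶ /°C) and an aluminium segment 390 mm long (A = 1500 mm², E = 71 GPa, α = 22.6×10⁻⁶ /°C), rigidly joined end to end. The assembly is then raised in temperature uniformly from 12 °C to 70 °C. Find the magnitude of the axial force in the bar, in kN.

If the supports were absent, the total length change would be Σ αᵢΔT Lᵢ = 18.8×10⁻⁶×58×575 + 22.6×10⁻⁶×58×390 = 1.138 mm.
The rigid supports impose zero overall length change; the single axial force P common to all segments must satisfy P Σ Lᵢ/(AᵢEᵢ) = δ_free.
Σ Lᵢ/(AᵢEᵢ) = 575/(925×109×10³) + 390/(1500×71×10³) = 9.365×10⁻⁶ mm/N.
Hence P = δ_free / Σ(L/AE) = 1.138/9.365×10⁻⁶ = 121.5 kN (compressive).

P ≈ 122 kN (compressive)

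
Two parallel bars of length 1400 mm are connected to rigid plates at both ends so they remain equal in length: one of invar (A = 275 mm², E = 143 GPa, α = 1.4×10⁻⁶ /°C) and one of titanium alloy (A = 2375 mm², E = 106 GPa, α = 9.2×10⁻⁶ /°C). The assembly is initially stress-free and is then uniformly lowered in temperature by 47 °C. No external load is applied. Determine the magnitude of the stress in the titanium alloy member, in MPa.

σ ≈ 5.25 MPa (tensile)

Both members must finish at the same length. With the larger α, the titanium alloy tends to over-contract; the plates restrain it, putting the titanium alloy in tension and the invar in compression. With no external load the two internal forces are equal and opposite, magnitude P.
Equating the net (thermal + elastic) strains gives |α₁ − α₂|·ΔT = P·[1/(A₁E₁) + 1/(A₂E₂)].
|α₁ − α₂|·ΔT = 7.8×10⁻⁶ × 47 = 0.0003666.
1/(A₁E₁) + 1/(A₂E₂) = 1/(275×143×10³) + 1/(2375×106×10³) = 2.94×10⁻⁸ N⁻¹.
P = 0.0003666 / 2.94×10⁻⁸ = 12470 N = 12.47 kN.
σ_{titanium alloy} = P/A₂ = 12470/2375 = 5.25 MPa, tensile.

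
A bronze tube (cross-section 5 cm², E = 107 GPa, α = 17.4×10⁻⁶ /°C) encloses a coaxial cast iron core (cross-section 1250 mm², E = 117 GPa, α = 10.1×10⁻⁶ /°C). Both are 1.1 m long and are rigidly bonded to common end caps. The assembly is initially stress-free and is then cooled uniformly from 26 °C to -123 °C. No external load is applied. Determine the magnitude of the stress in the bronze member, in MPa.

The bronze has the larger α, so on cooling it would change length more than the cast iron if both were free. The rigid plates force a common final length, so the bronze is put into tension and the cast iron into compression, with equal and opposite forces P (no external load).
Setting the final lengths equal and cancelling L: (α₁ − α₂)ΔT = P/(A₁E₁) + P/(A₂E₂).
|α₁ − α₂|·ΔT = 7.3×10⁻⁶ × 149 = 0.001088.
1/(A₁E₁) + 1/(A₂E₂) = 1/(500×107×10³) + 1/(1250×117×10³) = 2.553×10⁻⁸ N⁻¹.
So P = 0.001088 / 2.553×10⁻⁸ = 42.61 kN.
σ_{bronze} = P/A₁ = 42610/500 = 85.21 MPa, tensile.

σ ≈ 85.2 MPa (tensile)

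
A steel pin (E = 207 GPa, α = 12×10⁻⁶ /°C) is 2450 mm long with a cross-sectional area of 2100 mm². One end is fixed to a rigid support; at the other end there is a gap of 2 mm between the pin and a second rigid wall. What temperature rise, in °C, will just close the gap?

The gap closes when αΔT L = 2 mm, since the pin is still unstressed at that instant.
ΔT = 2 / (12×10⁻⁶ × 2450) = 68.03 °C.

ΔT ≈ 68 °C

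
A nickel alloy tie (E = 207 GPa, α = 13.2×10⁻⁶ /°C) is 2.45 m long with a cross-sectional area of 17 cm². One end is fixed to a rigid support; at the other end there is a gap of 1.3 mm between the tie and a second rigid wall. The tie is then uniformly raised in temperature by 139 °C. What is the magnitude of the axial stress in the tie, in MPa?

σ ≈ 270 MPa (compressive)

Free thermal elongation = αΔT L = 13.2×10⁻⁶ × 139 × 2450 = 4.495 mm.
This exceeds the 1.3 mm gap, so the wall pushes back. The portion of expansion that must be recovered elastically is δ_free − gap = 4.495 − 1.3 = 3.195 mm.
That suppressed elongation corresponds to σ = E·Δ/L = 207×10³ × 3.195/2450 = 270 MPa.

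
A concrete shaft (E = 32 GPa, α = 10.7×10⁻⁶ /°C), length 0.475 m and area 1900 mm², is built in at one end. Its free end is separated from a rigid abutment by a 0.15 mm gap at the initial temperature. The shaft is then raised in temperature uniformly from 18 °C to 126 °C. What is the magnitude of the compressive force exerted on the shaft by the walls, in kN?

P ≈ 51.1 kN

Unrestrained expansion: δ_free = αΔT L = 10.7×10⁻⁶ × 108 × 475 = 0.5489 mm.
The gap closes (δ_free > 0.15 mm) and the wall then resists a further 0.5489 − 0.15 = 0.3989 mm of expansion.
Compatibility: PL/(AE) = 0.3989 mm, so σ = P/A = E × (0.3989/475) = 26.87 MPa.
P = σA = 26.87 × 1900 = 51.06 kN.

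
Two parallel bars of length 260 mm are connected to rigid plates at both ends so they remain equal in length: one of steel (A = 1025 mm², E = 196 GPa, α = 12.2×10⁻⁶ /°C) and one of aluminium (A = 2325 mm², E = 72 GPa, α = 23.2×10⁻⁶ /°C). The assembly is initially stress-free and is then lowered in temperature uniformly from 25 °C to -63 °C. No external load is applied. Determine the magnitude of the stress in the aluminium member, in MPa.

Equilibrium of a rigid end plate with no external load gives equal and opposite internal forces ±P in the two members. Since α_{aluminium} > α_{steel}, cooling drives the aluminium into tension and the steel into compression.
Setting the final lengths equal and cancelling L: (α₁ − α₂)ΔT = P/(A₁E₁) + P/(A₂E₂).
|α₁ − α₂|·ΔT = 11×10⁻⁶ × 88 = 0.000968.
1/(A₁E₁) + 1/(A₂E₂) = 1/(1025×196×10³) + 1/(2325×72×10³) = 1.095×10⁻⁸ N⁻¹.
P = 0.000968 / 1.095×10⁻⁸ = 88390 N = 88.39 kN.
σ_{aluminium} = P/A₂ = 88390/2325 = 38.02 MPa, tensile.

σ ≈ 38 MPa (tensile)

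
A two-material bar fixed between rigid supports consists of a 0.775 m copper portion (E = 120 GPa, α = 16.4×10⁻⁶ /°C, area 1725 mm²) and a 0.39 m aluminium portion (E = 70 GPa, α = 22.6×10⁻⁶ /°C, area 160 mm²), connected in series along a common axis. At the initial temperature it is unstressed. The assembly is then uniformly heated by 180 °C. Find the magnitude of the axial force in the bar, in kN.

P ≈ 100 kN (compressive)

With the walls removed the bar would change length by δ_free = Σ αᵢΔT Lᵢ = 16.4×10⁻⁶×180×775 + 22.6×10⁻⁶×180×390 = 3.874 mm.
The walls prevent any net length change, so an axial force P (same in every segment) develops. Compatibility: P · Σ Lᵢ/(AᵢEᵢ) = δ_free.
The series flexibility is Σ Lᵢ/(AᵢEᵢ) = 775/(1725×120×10³) + 390/(160×70×10³) = 3.857×10⁻⁵ mm/N.
Hence P = δ_free / Σ(L/AE) = 3.874/3.857×10⁻⁵ = 100.5 kN (compressive).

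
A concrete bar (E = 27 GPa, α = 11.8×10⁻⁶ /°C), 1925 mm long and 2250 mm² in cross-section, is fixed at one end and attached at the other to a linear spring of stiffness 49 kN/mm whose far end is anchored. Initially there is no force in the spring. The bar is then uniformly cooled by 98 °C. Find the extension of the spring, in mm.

If the spring were absent the bar would shorten by αΔT L = 11.8×10⁻⁶ × 98 × 1925 = 2.226 mm.
Let P be the tensile force in the spring. The bar extends elastically by PL/(AE) and the spring stretches by P/k; together these equal δ_free.
P [ L/(AE) + 1/k ] = δ_free → P [ 1925/(2250×27×10³) + 1/(49×10³) ] = 2.226.
P = 2.226 / 5.21×10⁻⁵ = 42730 N.
Spring extension = P/k = 42730/(49×10³) = 0.8721 mm.

δ ≈ 0.872 mm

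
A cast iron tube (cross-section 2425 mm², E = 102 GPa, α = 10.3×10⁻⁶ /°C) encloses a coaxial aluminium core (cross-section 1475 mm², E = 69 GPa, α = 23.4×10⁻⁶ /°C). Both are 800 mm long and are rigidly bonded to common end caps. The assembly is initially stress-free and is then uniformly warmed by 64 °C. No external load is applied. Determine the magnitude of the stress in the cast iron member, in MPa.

σ ≈ 24.9 MPa (tensile)

Both members must finish at the same length. With the larger α, the aluminium tends to over-expand; the plates restrain it, putting the aluminium in compression and the cast iron in tension. With no external load the two internal forces are equal and opposite, magnitude P.
Setting the final lengths equal and cancelling L: (α₁ − α₂)ΔT = P/(A₁E₁) + P/(A₂E₂).
|α₁ − α₂|·ΔT = 13.1×10⁻⁶ × 64 = 0.0008384.
1/(A₁E₁) + 1/(A₂E₂) = 1/(2425×102×10³) + 1/(1475×69×10³) = 1.387×10⁻⁸ N⁻¹.
So P = 0.0008384 / 1.387×10⁻⁸ = 60.45 kN.
σ_{cast iron} = P/A₁ = 60450/2425 = 24.93 MPa, tensile.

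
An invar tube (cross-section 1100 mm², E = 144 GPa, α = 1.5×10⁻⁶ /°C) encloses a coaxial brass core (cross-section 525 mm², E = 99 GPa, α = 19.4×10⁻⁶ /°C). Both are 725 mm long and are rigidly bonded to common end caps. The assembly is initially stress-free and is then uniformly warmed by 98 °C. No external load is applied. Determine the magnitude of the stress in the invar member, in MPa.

Equilibrium of a rigid end plate with no external load gives equal and opposite internal forces ±P in the two members. Since α_{brass} > α_{invar}, heating drives the brass into compression and the invar into tension.
Compatibility of the two members (thermal + elastic change equal): (α₁ − α₂)ΔT = P·[1/(A₁E₁) + 1/(A₂E₂)].
|α₁ − α₂|·ΔT = 17.9×10⁻⁶ × 98 = 0.001754.
1/(A₁E₁) + 1/(A₂E₂) = 1/(1100×144×10³) + 1/(525×99×10³) = 2.555×10⁻⁸ N⁻¹.
P = 0.001754 / 2.555×10⁻⁸ = 68650 N = 68.65 kN.
σ_{invar} = P/A₁ = 68650/1100 = 62.41 MPa, tensile.

σ ≈ 62.4 MPa (tensile)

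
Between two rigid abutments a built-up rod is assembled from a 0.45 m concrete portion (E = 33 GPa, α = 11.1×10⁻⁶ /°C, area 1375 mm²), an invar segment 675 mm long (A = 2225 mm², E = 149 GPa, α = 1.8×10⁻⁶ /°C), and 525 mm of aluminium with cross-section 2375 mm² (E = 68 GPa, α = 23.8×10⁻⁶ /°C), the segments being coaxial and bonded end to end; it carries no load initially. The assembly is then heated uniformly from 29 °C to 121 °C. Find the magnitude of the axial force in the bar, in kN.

P ≈ 113 kN (compressive)

If the supports were absent, the total length change would be Σ αᵢΔT Lᵢ = 11.1×10⁻⁶×92×450 + 1.8×10⁻⁶×92×675 + 23.8×10⁻⁶×92×525 = 1.721 mm.
The rigid supports impose zero overall length change; the single axial force P common to all segments must satisfy P Σ Lᵢ/(AᵢEᵢ) = δ_free.
Σ Lᵢ/(AᵢEᵢ) = 450/(1375×33×10³) + 675/(2225×149×10³) + 525/(2375×68×10³) = 1.52×10⁻⁵ mm/N.
P = 1.721 / 1.52×10⁻⁵ = 113200 N = 113.2 kN, compressive.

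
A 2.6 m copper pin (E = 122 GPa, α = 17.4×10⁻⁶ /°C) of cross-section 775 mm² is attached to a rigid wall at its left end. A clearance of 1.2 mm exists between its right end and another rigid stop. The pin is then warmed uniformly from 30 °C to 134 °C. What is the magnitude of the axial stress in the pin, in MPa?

σ ≈ 164 MPa (compressive)

If the wall were absent the pin would grow by αΔT L = 17.4×10⁻⁶ × 104 × 2600 = 4.705 mm.
After closing the 1.2 mm clearance, 4.705 − 1.2 = 3.505 mm of expansion remains to be suppressed by the wall.
That suppressed elongation corresponds to σ = E·Δ/L = 122×10³ × 3.505/2600 = 164.5 MPa.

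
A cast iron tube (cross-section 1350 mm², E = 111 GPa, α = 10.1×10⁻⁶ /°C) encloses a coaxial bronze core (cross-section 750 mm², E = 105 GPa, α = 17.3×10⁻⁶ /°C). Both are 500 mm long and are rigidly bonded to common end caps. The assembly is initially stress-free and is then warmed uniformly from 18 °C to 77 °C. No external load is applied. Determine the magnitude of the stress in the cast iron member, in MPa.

σ ≈ 16.2 MPa (tensile)

The bronze has the larger α, so on heating it would change length more than the cast iron if both were free. The rigid plates force a common final length, so the bronze is put into compression and the cast iron into tension, with equal and opposite forces P (no external load).
Setting the final lengths equal and cancelling L: (α₁ − α₂)ΔT = P/(A₁E₁) + P/(A₂E₂).
|α₁ − α₂|·ΔT = 7.2×10⁻⁶ × 59 = 0.0004248.
1/(A₁E₁) + 1/(A₂E₂) = 1/(1350×111×10³) + 1/(750×105×10³) = 1.937×10⁻⁸ N⁻¹.
P = 0.0004248 / 1.937×10⁻⁸ = 21930 N = 21.93 kN.
σ_{cast iron} = P/A₁ = 21930/1350 = 16.24 MPa, tensile.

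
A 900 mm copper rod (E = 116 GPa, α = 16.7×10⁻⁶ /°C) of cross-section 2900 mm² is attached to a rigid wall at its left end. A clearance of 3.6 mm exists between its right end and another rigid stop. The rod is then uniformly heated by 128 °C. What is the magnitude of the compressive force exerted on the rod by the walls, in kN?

If the wall were absent the rod would grow by αΔT L = 16.7×10⁻⁶ × 128 × 900 = 1.924 mm.
Since δ_free = 1.92 mm is less than the 3.6 mm gap, the rod never touches the wall. No axial force develops.

P ≈ 0 kN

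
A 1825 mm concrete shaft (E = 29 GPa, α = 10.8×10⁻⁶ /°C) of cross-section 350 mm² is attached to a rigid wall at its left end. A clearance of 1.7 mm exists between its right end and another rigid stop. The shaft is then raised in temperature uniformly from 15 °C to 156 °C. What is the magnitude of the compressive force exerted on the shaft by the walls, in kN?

Unrestrained expansion: δ_free = αΔT L = 10.8×10⁻⁶ × 141 × 1825 = 2.779 mm.
This exceeds the 1.7 mm gap, so the wall pushes back. The portion of expansion that must be recovered elastically is δ_free − gap = 2.779 − 1.7 = 1.079 mm.
Compatibility: PL/(AE) = 1.079 mm, so σ = P/A = E × (1.079/1825) = 17.15 MPa.
P = σA = 17.15 × 350 = 6.002 kN.

P ≈ 6 kN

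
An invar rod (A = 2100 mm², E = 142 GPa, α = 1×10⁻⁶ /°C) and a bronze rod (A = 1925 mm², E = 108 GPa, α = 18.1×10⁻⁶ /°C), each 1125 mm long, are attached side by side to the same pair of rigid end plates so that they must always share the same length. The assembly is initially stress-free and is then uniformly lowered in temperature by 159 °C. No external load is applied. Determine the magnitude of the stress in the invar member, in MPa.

Equilibrium of a rigid end plate with no external load gives equal and opposite internal forces ±P in the two members. Since α_{bronze} > α_{invar}, cooling drives the bronze into tension and the invar into compression.
Equating the net (thermal + elastic) strains gives |α₁ − α₂|·ΔT = P·[1/(A₁E₁) + 1/(A₂E₂)].
|α₁ − α₂|·ΔT = 17.1×10⁻⁶ × 159 = 0.002719.
1/(A₁E₁) + 1/(A₂E₂) = 1/(2100×142×10³) + 1/(1925×108×10³) = 8.163×10⁻⁹ N⁻¹.
P = 0.002719 / 8.163×10⁻⁹ = 333100 N = 333.1 kN.
σ_{invar} = P/A₁ = 333100/2100 = 158.6 MPa, compressive.

σ ≈ 159 MPa (compressive)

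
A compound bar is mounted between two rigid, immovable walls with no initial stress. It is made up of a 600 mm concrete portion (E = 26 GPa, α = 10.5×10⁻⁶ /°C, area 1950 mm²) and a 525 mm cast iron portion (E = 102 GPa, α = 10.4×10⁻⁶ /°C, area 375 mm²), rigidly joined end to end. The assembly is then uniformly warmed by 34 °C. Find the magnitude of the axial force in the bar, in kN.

With the walls removed the bar would change length by δ_free = Σ αᵢΔT Lᵢ = 10.5×10⁻⁶×34×600 + 10.4×10⁻⁶×34×525 = 0.3998 mm.
The walls prevent any net length change, so an axial force P (same in every segment) develops. Compatibility: P · Σ Lᵢ/(AᵢEᵢ) = δ_free.
Σ Lᵢ/(AᵢEᵢ) = 600/(1950×26×10³) + 525/(375×102×10³) = 2.556×10⁻⁵ mm/N.
Hence P = δ_free / Σ(L/AE) = 0.3998/2.556×10⁻⁵ = 15.64 kN (compressive).

P ≈ 15.6 kN (compressive)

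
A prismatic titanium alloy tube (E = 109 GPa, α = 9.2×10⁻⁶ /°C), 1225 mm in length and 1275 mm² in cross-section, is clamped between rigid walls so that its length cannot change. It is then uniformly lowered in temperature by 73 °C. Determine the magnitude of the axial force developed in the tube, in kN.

Full restraint means ε = 0, so the stress is σ = EαΔT = 109×10³ × 9.2×10⁻⁶ × 73 = 73.2 MPa.
Axial force P = σA = 73.2 × 1275 = 93340 N = 93.34 kN, tensile.

P ≈ 93.3 kN (tensile)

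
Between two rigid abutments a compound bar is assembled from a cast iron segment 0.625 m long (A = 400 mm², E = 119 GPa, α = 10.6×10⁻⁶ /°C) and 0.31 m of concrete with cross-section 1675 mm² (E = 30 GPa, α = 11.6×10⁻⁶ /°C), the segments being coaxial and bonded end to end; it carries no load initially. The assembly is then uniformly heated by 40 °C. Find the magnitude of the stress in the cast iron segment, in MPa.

If the supports were absent, the total length change would be Σ αᵢΔT Lᵢ = 10.6×10⁻⁶×40×625 + 11.6×10⁻⁶×40×310 = 0.4088 mm.
The rigid supports impose zero overall length change; the single axial force P common to all segments must satisfy P Σ Lᵢ/(AᵢEᵢ) = δ_free.
Σ Lᵢ/(AᵢEᵢ) = 625/(400×119×10³) + 310/(1675×30×10³) = 1.93×10⁻⁵ mm/N.
So P = 0.4088 / 1.93×10⁻⁵ = 21.18 kN, compressive.
σ_{cast iron} = P / A = 21180 / 400 = 52.96 MPa.

σ ≈ 53 MPa (compressive)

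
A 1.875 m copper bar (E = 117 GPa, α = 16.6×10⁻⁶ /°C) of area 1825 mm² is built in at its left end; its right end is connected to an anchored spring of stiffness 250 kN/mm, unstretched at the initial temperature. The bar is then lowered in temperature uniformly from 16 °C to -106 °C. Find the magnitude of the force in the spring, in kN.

P ≈ 297 kN

The unrestrained thermal change is αΔT L = 16.6×10⁻⁶ × 122 × 1875 = 3.797 mm.
With a force P in the spring, the elastic change of the bar is PL/(AE) and that of the spring is P/k; compatibility requires their sum to equal δ_free.
P [ L/(AE) + 1/k ] = δ_free → P [ 1875/(1825×117×10³) + 1/(250×10³) ] = 3.797.
P = 3.797 / 1.278×10⁻⁵ = 297100 N.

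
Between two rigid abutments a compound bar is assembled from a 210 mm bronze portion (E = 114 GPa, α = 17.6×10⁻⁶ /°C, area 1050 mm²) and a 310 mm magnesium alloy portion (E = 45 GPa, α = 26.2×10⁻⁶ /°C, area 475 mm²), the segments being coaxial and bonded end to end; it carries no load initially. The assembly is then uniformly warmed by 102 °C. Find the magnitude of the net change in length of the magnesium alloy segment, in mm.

|ΔL| ≈ 0.247 mm

Free thermal expansion of the whole bar: Σ αᵢΔT Lᵢ = 17.6×10⁻⁶×102×210 + 26.2×10⁻⁶×102×310 = 1.205 mm.
The walls prevent any net length change, so an axial force P (same in every segment) develops. Compatibility: P · Σ Lᵢ/(AᵢEᵢ) = δ_free.
Σ Lᵢ/(AᵢEᵢ) = 210/(1050×114×10³) + 310/(475×45×10³) = 1.626×10⁻⁵ mm/N.
P = 1.205 / 1.626×10⁻⁵ = 74150 N = 74.15 kN, compressive.
For the magnesium alloy segment, free thermal change = 26.2×10⁻⁶×102×310 = 0.8284 mm and elastic change from P = 74150×310/(475×45×10³) = 1.075 mm; these oppose, so the net change is 0.247 mm (segment shortens).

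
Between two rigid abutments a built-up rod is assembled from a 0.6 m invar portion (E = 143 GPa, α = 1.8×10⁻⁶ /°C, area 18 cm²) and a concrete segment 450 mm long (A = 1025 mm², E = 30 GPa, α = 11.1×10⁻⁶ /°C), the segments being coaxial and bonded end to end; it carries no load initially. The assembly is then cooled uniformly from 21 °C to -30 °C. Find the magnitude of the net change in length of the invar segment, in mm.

|ΔL| ≈ 0.0125 mm

If the supports were absent, the total length change would be Σ αᵢΔT Lᵢ = 1.8×10⁻⁶×51×600 + 11.1×10⁻⁶×51×450 = 0.3098 mm.
The rigid supports impose zero overall length change; the single axial force P common to all segments must satisfy P Σ Lᵢ/(AᵢEᵢ) = δ_free.
Σ Lᵢ/(AᵢEᵢ) = 600/(1800×143×10³) + 450/(1025×30×10³) = 1.697×10⁻⁵ mm/N.
So P = 0.3098 / 1.697×10⁻⁵ = 18.26 kN, tensile.
For the invar segment, free thermal change = 1.8×10⁻⁶×51×600 = 0.05508 mm and elastic change from P = 18260×600/(1800×143×10³) = 0.04257 mm; these oppose, so the net change is 0.0125 mm (segment shortens).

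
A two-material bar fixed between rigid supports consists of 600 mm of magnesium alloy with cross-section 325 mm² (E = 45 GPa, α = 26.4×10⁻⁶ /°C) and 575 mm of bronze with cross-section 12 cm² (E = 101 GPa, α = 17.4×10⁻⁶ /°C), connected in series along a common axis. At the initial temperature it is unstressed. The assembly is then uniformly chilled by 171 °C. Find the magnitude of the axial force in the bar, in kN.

P ≈ 96.6 kN (tensile)

Free thermal contraction of the whole bar: Σ αᵢΔT Lᵢ = 26.4×10⁻⁶×171×600 + 17.4×10⁻⁶×171×575 = 4.419 mm.
The walls prevent any net length change, so an axial force P (same in every segment) develops. Compatibility: P · Σ Lᵢ/(AᵢEᵢ) = δ_free.
Σ Lᵢ/(AᵢEᵢ) = 600/(325×45×10³) + 575/(1200×101×10³) = 4.577×10⁻⁵ mm/N.
P = 4.419 / 4.577×10⁻⁵ = 96560 N = 96.56 kN, tensile.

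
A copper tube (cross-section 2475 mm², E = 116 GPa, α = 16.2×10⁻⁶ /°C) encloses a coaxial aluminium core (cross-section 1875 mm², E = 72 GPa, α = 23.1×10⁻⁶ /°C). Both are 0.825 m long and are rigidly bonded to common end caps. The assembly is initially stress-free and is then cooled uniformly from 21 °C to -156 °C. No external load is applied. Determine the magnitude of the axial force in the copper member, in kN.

P ≈ 112 kN (compressive in the copper)

Equilibrium of a rigid end plate with no external load gives equal and opposite internal forces ±P in the two members. Since α_{aluminium} > α_{copper}, cooling drives the aluminium into tension and the copper into compression.
Equating the net (thermal + elastic) strains gives |α₁ − α₂|·ΔT = P·[1/(A₁E₁) + 1/(A₂E₂)].
|α₁ − α₂|·ΔT = 6.9×10⁻⁶ × 177 = 0.001221.
1/(A₁E₁) + 1/(A₂E₂) = 1/(2475×116×10³) + 1/(1875×72×10³) = 1.089×10⁻⁸ N⁻¹.
P = 0.001221 / 1.089×10⁻⁸ = 112100 N = 112.1 kN.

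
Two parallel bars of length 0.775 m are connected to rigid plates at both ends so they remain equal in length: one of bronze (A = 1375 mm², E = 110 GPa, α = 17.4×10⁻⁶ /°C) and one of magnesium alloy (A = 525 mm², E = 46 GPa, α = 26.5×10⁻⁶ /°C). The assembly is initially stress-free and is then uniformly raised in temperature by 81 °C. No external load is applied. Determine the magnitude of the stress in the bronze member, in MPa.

The magnesium alloy has the larger α, so on heating it would change length more than the bronze if both were free. The rigid plates force a common final length, so the magnesium alloy is put into compression and the bronze into tension, with equal and opposite forces P (no external load).
Setting the final lengths equal and cancelling L: (α₁ − α₂)ΔT = P/(A₁E₁) + P/(A₂E₂).
|α₁ − α₂|·ΔT = 9.1×10⁻⁶ × 81 = 0.0007371.
1/(A₁E₁) + 1/(A₂E₂) = 1/(1375×110×10³) + 1/(525×46×10³) = 4.802×10⁻⁸ N⁻¹.
So P = 0.0007371 / 4.802×10⁻⁸ = 15.35 kN.
σ_{bronze} = P/A₁ = 15350/1375 = 11.16 MPa, tensile.

σ ≈ 11.2 MPa (tensile)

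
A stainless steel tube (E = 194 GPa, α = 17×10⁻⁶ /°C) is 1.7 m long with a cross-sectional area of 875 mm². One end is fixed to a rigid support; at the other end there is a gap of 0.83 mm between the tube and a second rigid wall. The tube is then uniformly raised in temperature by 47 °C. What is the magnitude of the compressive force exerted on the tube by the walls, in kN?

Unrestrained expansion: δ_free = αΔT L = 17×10⁻⁶ × 47 × 1700 = 1.358 mm.
The gap closes (δ_free > 0.83 mm) and the wall then resists a further 1.358 − 0.83 = 0.5283 mm of expansion.
That suppressed elongation corresponds to σ = E·Δ/L = 194×10³ × 0.5283/1700 = 60.29 MPa.
Force on the wall = σA = 60.29 × 875 mm² = 52.75 kN.

P ≈ 52.8 kN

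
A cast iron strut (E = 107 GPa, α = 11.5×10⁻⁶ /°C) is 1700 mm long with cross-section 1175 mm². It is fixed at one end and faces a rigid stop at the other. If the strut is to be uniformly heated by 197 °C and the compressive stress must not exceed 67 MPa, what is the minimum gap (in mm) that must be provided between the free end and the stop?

Free expansion if unrestrained: δ_free = αΔT L = 11.5×10⁻⁶ × 197 × 1700 = 3.851 mm.
A stress of 67 MPa corresponds to the wall pushing the strut back by σL/E = 67×1700/(107×10³) = 1.064 mm.
The gap must absorb the remainder: g_min = 3.851 − 1.064 = 2.787 mm.

g ≈ 2.79 mm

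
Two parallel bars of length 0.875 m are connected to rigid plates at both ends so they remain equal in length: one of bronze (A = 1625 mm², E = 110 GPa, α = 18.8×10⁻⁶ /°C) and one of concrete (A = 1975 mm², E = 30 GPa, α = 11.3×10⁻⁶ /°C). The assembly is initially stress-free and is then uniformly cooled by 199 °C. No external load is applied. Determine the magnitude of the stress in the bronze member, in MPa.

Equilibrium of a rigid end plate with no external load gives equal and opposite internal forces ±P in the two members. Since α_{bronze} > α_{concrete}, cooling drives the bronze into tension and the concrete into compression.
Setting the final lengths equal and cancelling L: (α₁ − α₂)ΔT = P/(A₁E₁) + P/(A₂E₂).
|α₁ − α₂|·ΔT = 7.5×10⁻⁶ × 199 = 0.001492.
1/(A₁E₁) + 1/(A₂E₂) = 1/(1625×110×10³) + 1/(1975×30×10³) = 2.247×10⁻⁸ N⁻¹.
P = 0.001492 / 2.247×10⁻⁸ = 66420 N = 66.42 kN.
σ_{bronze} = P/A₁ = 66420/1625 = 40.87 MPa, tensile.

σ ≈ 40.9 MPa (tensile)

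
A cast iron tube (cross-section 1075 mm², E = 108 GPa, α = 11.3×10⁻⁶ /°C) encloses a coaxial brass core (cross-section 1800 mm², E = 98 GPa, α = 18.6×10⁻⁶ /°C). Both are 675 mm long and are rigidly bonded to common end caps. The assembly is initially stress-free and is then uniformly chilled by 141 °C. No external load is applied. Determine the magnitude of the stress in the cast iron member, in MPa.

σ ≈ 67 MPa (compressive)

Both members must finish at the same length. With the larger α, the brass tends to over-contract; the plates restrain it, putting the brass in tension and the cast iron in compression. With no external load the two internal forces are equal and opposite, magnitude P.
Compatibility of the two members (thermal + elastic change equal): (α₁ − α₂)ΔT = P·[1/(A₁E₁) + 1/(A₂E₂)].
|α₁ − α₂|·ΔT = 7.3×10⁻⁶ × 141 = 0.001029.
1/(A₁E₁) + 1/(A₂E₂) = 1/(1075×108×10³) + 1/(1800×98×10³) = 1.428×10⁻⁸ N⁻¹.
P = 0.001029 / 1.428×10⁻⁸ = 72070 N = 72.07 kN.
σ_{cast iron} = P/A₁ = 72070/1075 = 67.04 MPa, compressive.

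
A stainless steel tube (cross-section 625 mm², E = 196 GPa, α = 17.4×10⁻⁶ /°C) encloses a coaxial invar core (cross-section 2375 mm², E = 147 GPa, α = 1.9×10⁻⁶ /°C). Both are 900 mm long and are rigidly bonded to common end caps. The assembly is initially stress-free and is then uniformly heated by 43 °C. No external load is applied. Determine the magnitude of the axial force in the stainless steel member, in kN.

Both members must finish at the same length. With the larger α, the stainless steel tends to over-expand; the plates restrain it, putting the stainless steel in compression and the invar in tension. With no external load the two internal forces are equal and opposite, magnitude P.
Setting the final lengths equal and cancelling L: (α₁ − α₂)ΔT = P/(A₁E₁) + P/(A₂E₂).
|α₁ − α₂|·ΔT = 15.5×10⁻⁶ × 43 = 0.0006665.
1/(A₁E₁) + 1/(A₂E₂) = 1/(625×196×10³) + 1/(2375×147×10³) = 1.103×10⁻⁸ N⁻¹.
P = 0.0006665 / 1.103×10⁻⁸ = 60440 N = 60.44 kN.

P ≈ 60.4 kN (compressive in the stainless steel)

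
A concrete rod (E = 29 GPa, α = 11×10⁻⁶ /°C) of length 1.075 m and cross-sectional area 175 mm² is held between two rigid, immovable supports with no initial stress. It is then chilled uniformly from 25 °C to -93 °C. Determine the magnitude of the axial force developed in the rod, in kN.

P ≈ 6.59 kN (tensile)

With zero net strain, σ = E·αΔT = 29 GPa × 11×10⁻⁶ × 118 = 37.64 MPa.
Then P = σA = 37.64 × 175 mm² = 6.587 kN, tensile.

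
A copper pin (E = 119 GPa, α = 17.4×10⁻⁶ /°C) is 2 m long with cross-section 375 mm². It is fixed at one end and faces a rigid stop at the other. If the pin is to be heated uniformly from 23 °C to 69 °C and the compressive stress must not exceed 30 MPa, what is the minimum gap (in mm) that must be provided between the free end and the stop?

g ≈ 1.1 mm

With no wall the pin would lengthen by αΔT L = 17.4×10⁻⁶ × 46 × 2000 = 1.601 mm.
A stress of 30 MPa corresponds to the wall pushing the pin back by σL/E = 30×2000/(119×10³) = 0.5042 mm.
The gap must absorb the remainder: g_min = 1.601 − 0.5042 = 1.097 mm.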